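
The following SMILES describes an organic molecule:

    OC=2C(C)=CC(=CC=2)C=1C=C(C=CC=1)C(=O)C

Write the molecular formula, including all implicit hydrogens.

Walk through each heavy atom and fill implicit hydrogens from standard valence (C 4, N 3, O 2, S 2, halogen 1):
  atom 1: O, bond orders sum to 1 (valence 2) → 1 H
  atom 2: C, bond orders sum to 4 (valence 4) → 0 H
  atom 3: C, bond orders sum to 4 (valence 4) → 0 H
  atom 4: C, bond orders sum to 1 (valence 4) → 3 H
  atom 5: C, bond orders sum to 3 (valence 4) → 1 H
  atom 6: C, bond orders sum to 4 (valence 4) → 0 H
  atom 7: C, bond orders sum to 3 (valence 4) → 1 H
  atom 8: C, bond orders sum to 3 (valence 4) → 1 H
  atom 9: C, bond orders sum to 4 (valence 4) → 0 H
  atom 10: C, bond orders sum to 3 (valence 4) → 1 H
  atom 11: C, bond orders sum to 4 (valence 4) → 0 H
  atom 12: C, bond orders sum to 3 (valence 4) → 1 H
  atom 13: C, bond orders sum to 3 (valence 4) → 1 H
  atom 14: C, bond orders sum to 3 (valence 4) → 1 H
  atom 15: C, bond orders sum to 4 (valence 4) → 0 H
  atom 16: O, bond orders sum to 2 (valence 2) → 0 H
  atom 17: C, bond orders sum to 1 (valence 4) → 3 H
Totals → C:15, H:14, O:2.

C15H14O2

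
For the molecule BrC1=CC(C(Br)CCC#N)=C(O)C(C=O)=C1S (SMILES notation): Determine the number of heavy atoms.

17

Every atom symbol written in the SMILES (organic subset) is one heavy atom; implicit H are not written.
Heavy atoms by element → Br:2, C:11, N:1, O:2, S:1.
Total: 17.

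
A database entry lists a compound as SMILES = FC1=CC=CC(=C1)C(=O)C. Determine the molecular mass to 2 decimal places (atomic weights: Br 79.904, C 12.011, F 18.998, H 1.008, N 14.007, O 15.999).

First, the molecular formula is C8H7FO (counting implicit H from valence).
  C: 8 × 12.011 = 96.088
  F: 1 × 18.998 = 18.998
  H: 7 × 1.008 = 7.056
  O: 1 × 15.999 = 15.999
Sum: 8×12.011 + 1×18.998 + 7×1.008 + 1×15.999 = 138.141 → 138.14 g/mol.

138.14 g/mol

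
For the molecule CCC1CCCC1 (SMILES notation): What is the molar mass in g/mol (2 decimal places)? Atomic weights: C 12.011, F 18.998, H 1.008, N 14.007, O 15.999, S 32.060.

98.19 g/mol

First, the molecular formula is C7H14 (counting implicit H from valence).
  C: 7 × 12.011 = 84.077
  H: 14 × 1.008 = 14.112
Sum: 7×12.011 + 14×1.008 = 98.189 → 98.19 g/mol.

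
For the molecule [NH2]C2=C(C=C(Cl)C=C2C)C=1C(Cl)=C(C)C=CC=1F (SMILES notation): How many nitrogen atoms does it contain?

1

Scan the SMILES for N atoms (remember two-letter symbols like Cl and Br are single atoms).
Nitrogen count: 1.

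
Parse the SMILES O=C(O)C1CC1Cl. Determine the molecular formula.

Walk through each heavy atom and fill implicit hydrogens from standard valence (C 4, N 3, O 2, S 2, halogen 1):
  atom 1: O, bond orders sum to 2 (valence 2) → 0 H
  atom 2: C, bond orders sum to 4 (valence 4) → 0 H
  atom 3: O, bond orders sum to 1 (valence 2) → 1 H
  atom 4: C, bond orders sum to 3 (valence 4) → 1 H
  atom 5: C, bond orders sum to 2 (valence 4) → 2 H
  atom 6: C, bond orders sum to 3 (valence 4) → 1 H
  atom 7: Cl (halogen, monovalent) → 0 H
Totals → C:4, H:5, Cl:1, O:2.
In Hill order: C4H5ClO2.

C4H5ClO2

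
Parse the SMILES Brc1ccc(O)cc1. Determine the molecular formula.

C6H5BrO

Walk through each heavy atom and fill implicit hydrogens from standard valence (C 4, N 3, O 2, S 2, halogen 1); for lowercase aromatic atoms, an aromatic c carries 1 H when it has two neighbours and 0 H with three, and aromatic n carries 0 H:
  atom 1: Br (halogen, monovalent) → 0 H
  atom 2: aromatic c, 3 neighbours → 0 H
  atom 3: aromatic c, 2 neighbours → 1 H
  atom 4: aromatic c, 2 neighbours → 1 H
  atom 5: aromatic c, 3 neighbours → 0 H
  atom 6: O, bond orders sum to 1 (valence 2) → 1 H
  atom 7: aromatic c, 2 neighbours → 1 H
  atom 8: aromatic c, 2 neighbours → 1 H
Totals → C:6, H:5, Br:1, O:1.
In Hill order: C6H5BrO.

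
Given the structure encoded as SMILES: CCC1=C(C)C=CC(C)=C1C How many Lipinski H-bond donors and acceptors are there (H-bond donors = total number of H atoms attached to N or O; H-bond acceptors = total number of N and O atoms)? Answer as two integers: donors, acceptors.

Donors: find every N or O and count the H atoms it carries.
  (no N or O atoms present)
Lipinski HBD = 0.
Acceptors: N atoms = 0, O atoms = 0 → HBA = 0.

0, 0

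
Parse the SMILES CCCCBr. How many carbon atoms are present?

Count every carbon token in the SMILES (each C, including those in ring-closure positions and inside branches).
Carbon count: 4.

4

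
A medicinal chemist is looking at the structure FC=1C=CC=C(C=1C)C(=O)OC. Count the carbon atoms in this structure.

Count every carbon token in the SMILES (each C, including those in ring-closure positions and inside branches).
Carbon count: 9.

9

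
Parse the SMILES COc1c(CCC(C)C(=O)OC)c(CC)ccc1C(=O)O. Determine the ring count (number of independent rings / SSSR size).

In SMILES, each pair of matching ring-closure digits denotes one ring-closing bond; the number of such bonds equals the number of independent rings.
Ring-closure bonds here: 1.

1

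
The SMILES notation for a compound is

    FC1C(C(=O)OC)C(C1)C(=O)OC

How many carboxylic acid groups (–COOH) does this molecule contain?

Scan the SMILES for the carboxylic acid motif — none present.
Groups that are present: 2 ester.

0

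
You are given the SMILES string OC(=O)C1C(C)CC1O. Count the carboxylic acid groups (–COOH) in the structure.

The carboxylic acid motif appears at heavy-atom position 2 in the SMILES.
Other groups present: 1 hydroxyl.
Carboxylic acid count: 1.

1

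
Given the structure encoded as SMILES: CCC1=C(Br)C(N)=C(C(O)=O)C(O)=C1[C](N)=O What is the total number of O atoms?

Scan the SMILES for O atoms (remember two-letter symbols like Cl and Br are single atoms).
Oxygen count: 4.

4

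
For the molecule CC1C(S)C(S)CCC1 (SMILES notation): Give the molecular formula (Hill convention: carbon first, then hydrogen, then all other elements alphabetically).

Walk through each heavy atom and fill implicit hydrogens from standard valence (C 4, N 3, O 2, S 2, halogen 1):
  atom 1: C, bond orders sum to 1 (valence 4) → 3 H
  atom 2: C, bond orders sum to 3 (valence 4) → 1 H
  atom 3: C, bond orders sum to 3 (valence 4) → 1 H
  atom 4: S, bond orders sum to 1 (valence 2) → 1 H
  atom 5: C, bond orders sum to 3 (valence 4) → 1 H
  atom 6: S, bond orders sum to 1 (valence 2) → 1 H
  atom 7: C, bond orders sum to 2 (valence 4) → 2 H
  atom 8: C, bond orders sum to 2 (valence 4) → 2 H
  atom 9: C, bond orders sum to 2 (valence 4) → 2 H
Totals → C:7, H:14, S:2.

C7H14S2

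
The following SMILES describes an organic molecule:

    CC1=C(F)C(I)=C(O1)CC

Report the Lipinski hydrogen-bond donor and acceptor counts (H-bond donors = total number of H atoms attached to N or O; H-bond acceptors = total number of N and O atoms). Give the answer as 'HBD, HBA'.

0, 1

Donors: find every N or O and count the H atoms it carries.
  atom 8 (O): bond orders sum to 2 → 0 H
Lipinski HBD = 0.
Acceptors: N atoms = 0, O atoms = 1 → HBA = 1.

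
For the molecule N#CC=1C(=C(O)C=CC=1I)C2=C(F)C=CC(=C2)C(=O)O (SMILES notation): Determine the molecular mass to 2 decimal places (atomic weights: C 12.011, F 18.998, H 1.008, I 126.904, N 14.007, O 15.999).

383.12 g/mol

First, the molecular formula is C14H7FINO3 (counting implicit H from valence).
  C: 14 × 12.011 = 168.154
  F: 1 × 18.998 = 18.998
  H: 7 × 1.008 = 7.056
  I: 1 × 126.904 = 126.904
  N: 1 × 14.007 = 14.007
  O: 3 × 15.999 = 47.997
Sum: 14×12.011 + 1×18.998 + 7×1.008 + 1×126.904 + 1×14.007 + 3×15.999 = 383.116 → 383.12 g/mol.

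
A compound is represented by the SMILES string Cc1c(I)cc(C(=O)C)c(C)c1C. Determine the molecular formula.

C11H13IO

Walk through each heavy atom and fill implicit hydrogens from standard valence (C 4, N 3, O 2, S 2, halogen 1); for lowercase aromatic atoms, an aromatic c carries 1 H when it has two neighbours and 0 H with three, and aromatic n carries 0 H:
  atom 1: C, bond orders sum to 1 (valence 4) → 3 H
  atom 2: aromatic c, 3 neighbours → 0 H
  atom 3: aromatic c, 3 neighbours → 0 H
  atom 4: I (halogen, monovalent) → 0 H
  atom 5: aromatic c, 2 neighbours → 1 H
  atom 6: aromatic c, 3 neighbours → 0 H
  atom 7: C, bond orders sum to 4 (valence 4) → 0 H
  atom 8: O, bond orders sum to 2 (valence 2) → 0 H
  atom 9: C, bond orders sum to 1 (valence 4) → 3 H
  atom 10: aromatic c, 3 neighbours → 0 H
  atom 11: C, bond orders sum to 1 (valence 4) → 3 H
  atom 12: aromatic c, 3 neighbours → 0 H
  atom 13: C, bond orders sum to 1 (valence 4) → 3 H
Totals → C:11, H:13, I:1, O:1.
In Hill order: C11H13IO.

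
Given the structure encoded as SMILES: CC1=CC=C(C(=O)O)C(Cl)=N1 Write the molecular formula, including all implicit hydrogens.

C7H6ClNO2

Walk through each heavy atom and fill implicit hydrogens from standard valence (C 4, N 3, O 2, S 2, halogen 1):
  atom 1: C, bond orders sum to 1 (valence 4) → 3 H
  atom 2: C, bond orders sum to 4 (valence 4) → 0 H
  atom 3: C, bond orders sum to 3 (valence 4) → 1 H
  atom 4: C, bond orders sum to 3 (valence 4) → 1 H
  atom 5: C, bond orders sum to 4 (valence 4) → 0 H
  atom 6: C, bond orders sum to 4 (valence 4) → 0 H
  atom 7: O, bond orders sum to 2 (valence 2) → 0 H
  atom 8: O, bond orders sum to 1 (valence 2) → 1 H
  atom 9: C, bond orders sum to 4 (valence 4) → 0 H
  atom 10: Cl (halogen, monovalent) → 0 H
  atom 11: N, bond orders sum to 3 (valence 3) → 0 H
Totals → C:7, H:6, Cl:1, N:1, O:2.
In Hill order: C7H6ClNO2.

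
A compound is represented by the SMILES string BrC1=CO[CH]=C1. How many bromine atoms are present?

1

Scan the SMILES for Br atoms (remember two-letter symbols like Cl and Br are single atoms).
Bromine count: 1.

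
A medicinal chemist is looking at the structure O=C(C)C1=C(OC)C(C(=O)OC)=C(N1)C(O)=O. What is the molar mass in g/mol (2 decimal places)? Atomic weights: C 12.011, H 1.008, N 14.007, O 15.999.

First, the molecular formula is C10H11NO6 (counting implicit H from valence).
  C: 10 × 12.011 = 120.110
  H: 11 × 1.008 = 11.088
  N: 1 × 14.007 = 14.007
  O: 6 × 15.999 = 95.994
Sum: 10×12.011 + 11×1.008 + 1×14.007 + 6×15.999 = 241.199 → 241.20 g/mol.

241.20 g/mol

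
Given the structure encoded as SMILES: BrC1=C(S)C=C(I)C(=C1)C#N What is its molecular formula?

C7H3BrINS

Walk through each heavy atom and fill implicit hydrogens from standard valence (C 4, N 3, O 2, S 2, halogen 1):
  atom 1: Br (halogen, monovalent) → 0 H
  atom 2: C, bond orders sum to 4 (valence 4) → 0 H
  atom 3: C, bond orders sum to 4 (valence 4) → 0 H
  atom 4: S, bond orders sum to 1 (valence 2) → 1 H
  atom 5: C, bond orders sum to 3 (valence 4) → 1 H
  atom 6: C, bond orders sum to 4 (valence 4) → 0 H
  atom 7: I (halogen, monovalent) → 0 H
  atom 8: C, bond orders sum to 4 (valence 4) → 0 H
  atom 9: C, bond orders sum to 3 (valence 4) → 1 H
  atom 10: C, bond orders sum to 4 (valence 4) → 0 H
  atom 11: N, bond orders sum to 3 (valence 3) → 0 H
Totals → C:7, H:3, Br:1, I:1, N:1, S:1.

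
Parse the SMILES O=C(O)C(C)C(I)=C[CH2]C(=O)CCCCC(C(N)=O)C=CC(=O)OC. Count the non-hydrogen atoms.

25

Every atom symbol written in the SMILES (organic subset) is one heavy atom; implicit H are not written.
Heavy atoms by element → C:17, I:1, N:1, O:6.
Total: 25.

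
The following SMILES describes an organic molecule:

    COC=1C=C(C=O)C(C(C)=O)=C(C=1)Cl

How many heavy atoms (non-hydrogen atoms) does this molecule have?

Every atom symbol written in the SMILES (organic subset) is one heavy atom; implicit H are not written.
Heavy atoms by element → C:10, Cl:1, O:3.
Total: 14.

14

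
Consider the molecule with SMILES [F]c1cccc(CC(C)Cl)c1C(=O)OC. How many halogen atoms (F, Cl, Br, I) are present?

2

Halogen atoms appear at heavy-atom positions 1, 10 (1×Cl, 1×F).
Other groups present: 1 ester.
Halogen count: 2.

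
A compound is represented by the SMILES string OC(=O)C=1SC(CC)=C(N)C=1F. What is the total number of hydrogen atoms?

Walk through each heavy atom and fill implicit hydrogens from standard valence (C 4, N 3, O 2, S 2, halogen 1):
  atom 1: O, bond orders sum to 1 (valence 2) → 1 H
  atom 2: C, bond orders sum to 4 (valence 4) → 0 H
  atom 3: O, bond orders sum to 2 (valence 2) → 0 H
  atom 4: C, bond orders sum to 4 (valence 4) → 0 H
  atom 5: S, bond orders sum to 2 (valence 2) → 0 H
  atom 6: C, bond orders sum to 4 (valence 4) → 0 H
  atom 7: C, bond orders sum to 2 (valence 4) → 2 H
  atom 8: C, bond orders sum to 1 (valence 4) → 3 H
  atom 9: C, bond orders sum to 4 (valence 4) → 0 H
  atom 10: N, bond orders sum to 1 (valence 3) → 2 H
  atom 11: C, bond orders sum to 4 (valence 4) → 0 H
  atom 12: F (halogen, monovalent) → 0 H
Total hydrogens: 8.

8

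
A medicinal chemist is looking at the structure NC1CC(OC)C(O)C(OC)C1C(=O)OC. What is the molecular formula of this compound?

Walk through each heavy atom and fill implicit hydrogens from standard valence (C 4, N 3, O 2, S 2, halogen 1):
  atom 1: N, bond orders sum to 1 (valence 3) → 2 H
  atom 2: C, bond orders sum to 3 (valence 4) → 1 H
  atom 3: C, bond orders sum to 2 (valence 4) → 2 H
  atom 4: C, bond orders sum to 3 (valence 4) → 1 H
  atom 5: O, bond orders sum to 2 (valence 2) → 0 H
  atom 6: C, bond orders sum to 1 (valence 4) → 3 H
  atom 7: C, bond orders sum to 3 (valence 4) → 1 H
  atom 8: O, bond orders sum to 1 (valence 2) → 1 H
  atom 9: C, bond orders sum to 3 (valence 4) → 1 H
  atom 10: O, bond orders sum to 2 (valence 2) → 0 H
  atom 11: C, bond orders sum to 1 (valence 4) → 3 H
  atom 12: C, bond orders sum to 3 (valence 4) → 1 H
  atom 13: C, bond orders sum to 4 (valence 4) → 0 H
  atom 14: O, bond orders sum to 2 (valence 2) → 0 H
  atom 15: O, bond orders sum to 2 (valence 2) → 0 H
  atom 16: C, bond orders sum to 1 (valence 4) → 3 H
Totals → C:10, H:19, N:1, O:5.
In Hill order: C10H19NO5.

C10H19NO5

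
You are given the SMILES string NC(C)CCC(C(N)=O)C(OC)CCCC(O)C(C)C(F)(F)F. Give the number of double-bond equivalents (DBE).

1

Degree of unsaturation = (number of rings) + (number of π bonds).
Ring closures in the SMILES: 0.
π bonds: 1 double bond (each 1 DoU) → 1 DoU from unsaturation.
Total DoU = 0 + 1 = 1.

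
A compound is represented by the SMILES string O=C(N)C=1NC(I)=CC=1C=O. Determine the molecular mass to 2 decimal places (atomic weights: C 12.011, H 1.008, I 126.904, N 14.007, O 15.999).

264.02 g/mol

First, the molecular formula is C6H5IN2O2 (counting implicit H from valence).
  C: 6 × 12.011 = 72.066
  H: 5 × 1.008 = 5.040
  I: 1 × 126.904 = 126.904
  N: 2 × 14.007 = 28.014
  O: 2 × 15.999 = 31.998
Sum: 6×12.011 + 5×1.008 + 1×126.904 + 2×14.007 + 2×15.999 = 264.022 → 264.02 g/mol.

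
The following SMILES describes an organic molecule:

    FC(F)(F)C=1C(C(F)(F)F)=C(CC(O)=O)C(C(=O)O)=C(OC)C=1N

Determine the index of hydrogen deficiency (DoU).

6

Degree of unsaturation = (number of rings) + (number of π bonds).
Ring closures in the SMILES: 1.
π bonds: 5 double bonds (each 1 DoU) → 5 DoU from unsaturation.
Total DoU = 1 + 5 = 6.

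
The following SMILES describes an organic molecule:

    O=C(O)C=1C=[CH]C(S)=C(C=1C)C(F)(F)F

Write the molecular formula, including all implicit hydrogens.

Walk through each heavy atom and fill implicit hydrogens from standard valence (C 4, N 3, O 2, S 2, halogen 1):
  atom 1: O, bond orders sum to 2 (valence 2) → 0 H
  atom 2: C, bond orders sum to 4 (valence 4) → 0 H
  atom 3: O, bond orders sum to 1 (valence 2) → 1 H
  atom 4: C, bond orders sum to 4 (valence 4) → 0 H
  atom 5: C, bond orders sum to 3 (valence 4) → 1 H
  atom 6: C with explicit H count 1
  atom 7: C, bond orders sum to 4 (valence 4) → 0 H
  atom 8: S, bond orders sum to 1 (valence 2) → 1 H
  atom 9: C, bond orders sum to 4 (valence 4) → 0 H
  atom 10: C, bond orders sum to 4 (valence 4) → 0 H
  atom 11: C, bond orders sum to 1 (valence 4) → 3 H
  atom 12: C, bond orders sum to 4 (valence 4) → 0 H
  atom 13: F (halogen, monovalent) → 0 H
  atom 14: F (halogen, monovalent) → 0 H
  atom 15: F (halogen, monovalent) → 0 H
Totals → C:9, H:7, F:3, O:2, S:1.
In Hill order: C9H7F3O2S.

C9H7F3O2S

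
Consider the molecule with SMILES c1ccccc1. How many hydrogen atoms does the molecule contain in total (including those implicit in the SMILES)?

Walk through each heavy atom and fill implicit hydrogens from standard valence (C 4, N 3, O 2, S 2, halogen 1); for lowercase aromatic atoms, an aromatic c carries 1 H when it has two neighbours and 0 H with three, and aromatic n carries 0 H:
  atom 1: aromatic c, 2 neighbours → 1 H
  atom 2: aromatic c, 2 neighbours → 1 H
  atom 3: aromatic c, 2 neighbours → 1 H
  atom 4: aromatic c, 2 neighbours → 1 H
  atom 5: aromatic c, 2 neighbours → 1 H
  atom 6: aromatic c, 2 neighbours → 1 H
Total hydrogens: 6.

6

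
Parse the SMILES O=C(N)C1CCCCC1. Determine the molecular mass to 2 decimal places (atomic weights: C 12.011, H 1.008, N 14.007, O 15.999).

First, the molecular formula is C7H13NO (counting implicit H from valence).
  C: 7 × 12.011 = 84.077
  H: 13 × 1.008 = 13.104
  N: 1 × 14.007 = 14.007
  O: 1 × 15.999 = 15.999
Sum: 7×12.011 + 13×1.008 + 1×14.007 + 1×15.999 = 127.187 → 127.19 g/mol.

127.19 g/mol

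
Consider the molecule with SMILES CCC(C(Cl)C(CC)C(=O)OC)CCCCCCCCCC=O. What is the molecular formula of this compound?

Walk through each heavy atom and fill implicit hydrogens from standard valence (C 4, N 3, O 2, S 2, halogen 1):
  atom 1: C, bond orders sum to 1 (valence 4) → 3 H
  atom 2: C, bond orders sum to 2 (valence 4) → 2 H
  atom 3: C, bond orders sum to 3 (valence 4) → 1 H
  atom 4: C, bond orders sum to 3 (valence 4) → 1 H
  atom 5: Cl (halogen, monovalent) → 0 H
  atom 6: C, bond orders sum to 3 (valence 4) → 1 H
  atom 7: C, bond orders sum to 2 (valence 4) → 2 H
  atom 8: C, bond orders sum to 1 (valence 4) → 3 H
  atom 9: C, bond orders sum to 4 (valence 4) → 0 H
  atom 10: O, bond orders sum to 2 (valence 2) → 0 H
  atom 11: O, bond orders sum to 2 (valence 2) → 0 H
  atom 12: C, bond orders sum to 1 (valence 4) → 3 H
  atom 13: C, bond orders sum to 2 (valence 4) → 2 H
  atom 14: C, bond orders sum to 2 (valence 4) → 2 H
  atom 15: C, bond orders sum to 2 (valence 4) → 2 H
  atom 16: C, bond orders sum to 2 (valence 4) → 2 H
  atom 17: C, bond orders sum to 2 (valence 4) → 2 H
  atom 18: C, bond orders sum to 2 (valence 4) → 2 H
  atom 19: C, bond orders sum to 2 (valence 4) → 2 H
  atom 20: C, bond orders sum to 2 (valence 4) → 2 H
  atom 21: C, bond orders sum to 2 (valence 4) → 2 H
  atom 22: C, bond orders sum to 3 (valence 4) → 1 H
  atom 23: O, bond orders sum to 2 (valence 2) → 0 H
Totals → C:19, H:35, Cl:1, O:3.

C19H35ClO3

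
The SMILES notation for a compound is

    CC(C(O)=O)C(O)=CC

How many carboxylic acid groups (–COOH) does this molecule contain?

1

The carboxylic acid motif appears at heavy-atom position 3 in the SMILES.
Other groups present: 1 alkene, 1 hydroxyl.
Carboxylic acid count: 1.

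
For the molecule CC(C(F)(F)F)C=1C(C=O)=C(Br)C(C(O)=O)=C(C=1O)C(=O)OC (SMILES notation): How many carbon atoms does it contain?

13

Count every carbon token in the SMILES (each C, including those in ring-closure positions and inside branches).
Carbon count: 13.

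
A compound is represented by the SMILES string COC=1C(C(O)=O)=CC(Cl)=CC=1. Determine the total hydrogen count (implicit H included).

7

Walk through each heavy atom and fill implicit hydrogens from standard valence (C 4, N 3, O 2, S 2, halogen 1):
  atom 1: C, bond orders sum to 1 (valence 4) → 3 H
  atom 2: O, bond orders sum to 2 (valence 2) → 0 H
  atom 3: C, bond orders sum to 4 (valence 4) → 0 H
  atom 4: C, bond orders sum to 4 (valence 4) → 0 H
  atom 5: C, bond orders sum to 4 (valence 4) → 0 H
  atom 6: O, bond orders sum to 1 (valence 2) → 1 H
  atom 7: O, bond orders sum to 2 (valence 2) → 0 H
  atom 8: C, bond orders sum to 3 (valence 4) → 1 H
  atom 9: C, bond orders sum to 4 (valence 4) → 0 H
  atom 10: Cl (halogen, monovalent) → 0 H
  atom 11: C, bond orders sum to 3 (valence 4) → 1 H
  atom 12: C, bond orders sum to 3 (valence 4) → 1 H
Total hydrogens: 7.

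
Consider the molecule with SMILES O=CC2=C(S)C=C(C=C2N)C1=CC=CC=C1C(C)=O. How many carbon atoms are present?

Count every carbon token in the SMILES (each C, including those in ring-closure positions and inside branches).
Carbon count: 15.

15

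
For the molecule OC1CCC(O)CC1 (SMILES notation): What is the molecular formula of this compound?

C6H12O2

Walk through each heavy atom and fill implicit hydrogens from standard valence (C 4, N 3, O 2, S 2, halogen 1):
  atom 1: O, bond orders sum to 1 (valence 2) → 1 H
  atom 2: C, bond orders sum to 3 (valence 4) → 1 H
  atom 3: C, bond orders sum to 2 (valence 4) → 2 H
  atom 4: C, bond orders sum to 2 (valence 4) → 2 H
  atom 5: C, bond orders sum to 3 (valence 4) → 1 H
  atom 6: O, bond orders sum to 1 (valence 2) → 1 H
  atom 7: C, bond orders sum to 2 (valence 4) → 2 H
  atom 8: C, bond orders sum to 2 (valence 4) → 2 H
Totals → C:6, H:12, O:2.
In Hill order: C6H12O2.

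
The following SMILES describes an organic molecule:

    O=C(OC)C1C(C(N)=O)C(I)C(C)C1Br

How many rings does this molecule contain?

1

In SMILES, each pair of matching ring-closure digits denotes one ring-closing bond; the number of such bonds equals the number of independent rings.
Ring-closure bonds here: 1.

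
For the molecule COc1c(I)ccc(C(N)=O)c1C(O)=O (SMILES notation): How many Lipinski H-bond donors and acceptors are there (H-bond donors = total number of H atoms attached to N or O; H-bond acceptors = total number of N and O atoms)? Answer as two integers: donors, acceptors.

3, 5

Donors: find every N or O and count the H atoms it carries.
  atom 2 (O): bond orders sum to 2 → 0 H
  atom 10 (N): bond orders sum to 1 → 2 H
  atom 11 (O): bond orders sum to 2 → 0 H
  atom 14 (O): bond orders sum to 1 → 1 H
  atom 15 (O): bond orders sum to 2 → 0 H
Lipinski HBD = 3.
Acceptors: N atoms = 1, O atoms = 4 → HBA = 5.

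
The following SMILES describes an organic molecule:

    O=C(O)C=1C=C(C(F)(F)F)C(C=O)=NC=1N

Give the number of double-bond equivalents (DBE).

Molecular formula: C8H5F3N2O3.
DoU = (2C + 2 + N − H − X) / 2, where X is the halogen count and O/S are ignored.
    = (2·8 + 2 + 2 − 5 − 3) / 2 = 12 / 2 = 6.

6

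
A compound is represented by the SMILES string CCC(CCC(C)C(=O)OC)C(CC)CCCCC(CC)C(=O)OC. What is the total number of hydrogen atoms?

40

Walk through each heavy atom and fill implicit hydrogens from standard valence (C 4, N 3, O 2, S 2, halogen 1):
  atom 1: C, bond orders sum to 1 (valence 4) → 3 H
  atom 2: C, bond orders sum to 2 (valence 4) → 2 H
  atom 3: C, bond orders sum to 3 (valence 4) → 1 H
  atom 4: C, bond orders sum to 2 (valence 4) → 2 H
  atom 5: C, bond orders sum to 2 (valence 4) → 2 H
  atom 6: C, bond orders sum to 3 (valence 4) → 1 H
  atom 7: C, bond orders sum to 1 (valence 4) → 3 H
  atom 8: C, bond orders sum to 4 (valence 4) → 0 H
  atom 9: O, bond orders sum to 2 (valence 2) → 0 H
  atom 10: O, bond orders sum to 2 (valence 2) → 0 H
  atom 11: C, bond orders sum to 1 (valence 4) → 3 H
  atom 12: C, bond orders sum to 3 (valence 4) → 1 H
  atom 13: C, bond orders sum to 2 (valence 4) → 2 H
  atom 14: C, bond orders sum to 1 (valence 4) → 3 H
  atom 15: C, bond orders sum to 2 (valence 4) → 2 H
  atom 16: C, bond orders sum to 2 (valence 4) → 2 H
  atom 17: C, bond orders sum to 2 (valence 4) → 2 H
  atom 18: C, bond orders sum to 2 (valence 4) → 2 H
  atom 19: C, bond orders sum to 3 (valence 4) → 1 H
  atom 20: C, bond orders sum to 2 (valence 4) → 2 H
  atom 21: C, bond orders sum to 1 (valence 4) → 3 H
  atom 22: C, bond orders sum to 4 (valence 4) → 0 H
  atom 23: O, bond orders sum to 2 (valence 2) → 0 H
  atom 24: O, bond orders sum to 2 (valence 2) → 0 H
  atom 25: C, bond orders sum to 1 (valence 4) → 3 H
Total hydrogens: 40.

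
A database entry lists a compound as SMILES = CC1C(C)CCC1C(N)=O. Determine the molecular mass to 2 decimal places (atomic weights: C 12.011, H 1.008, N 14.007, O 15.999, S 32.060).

First, the molecular formula is C8H15NO (counting implicit H from valence).
  C: 8 × 12.011 = 96.088
  H: 15 × 1.008 = 15.120
  N: 1 × 14.007 = 14.007
  O: 1 × 15.999 = 15.999
Sum: 8×12.011 + 15×1.008 + 1×14.007 + 1×15.999 = 141.214 → 141.21 g/mol.

141.21 g/mol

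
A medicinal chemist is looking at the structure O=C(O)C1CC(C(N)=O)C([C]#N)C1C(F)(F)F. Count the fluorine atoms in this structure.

Scan the SMILES for F atoms (remember two-letter symbols like Cl and Br are single atoms).
Fluorine count: 3.

3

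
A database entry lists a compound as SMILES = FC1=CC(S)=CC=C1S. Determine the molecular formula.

Walk through each heavy atom and fill implicit hydrogens from standard valence (C 4, N 3, O 2, S 2, halogen 1):
  atom 1: F (halogen, monovalent) → 0 H
  atom 2: C, bond orders sum to 4 (valence 4) → 0 H
  atom 3: C, bond orders sum to 3 (valence 4) → 1 H
  atom 4: C, bond orders sum to 4 (valence 4) → 0 H
  atom 5: S, bond orders sum to 1 (valence 2) → 1 H
  atom 6: C, bond orders sum to 3 (valence 4) → 1 H
  atom 7: C, bond orders sum to 3 (valence 4) → 1 H
  atom 8: C, bond orders sum to 4 (valence 4) → 0 H
  atom 9: S, bond orders sum to 1 (valence 2) → 1 H
Totals → C:6, H:5, F:1, S:2.

C6H5FS2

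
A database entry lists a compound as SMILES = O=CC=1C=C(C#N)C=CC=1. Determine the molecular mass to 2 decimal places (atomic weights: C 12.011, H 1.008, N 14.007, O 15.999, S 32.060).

131.13 g/mol

First, the molecular formula is C8H5NO (counting implicit H from valence).
  C: 8 × 12.011 = 96.088
  H: 5 × 1.008 = 5.040
  N: 1 × 14.007 = 14.007
  O: 1 × 15.999 = 15.999
Sum: 8×12.011 + 5×1.008 + 1×14.007 + 1×15.999 = 131.134 → 131.13 g/mol.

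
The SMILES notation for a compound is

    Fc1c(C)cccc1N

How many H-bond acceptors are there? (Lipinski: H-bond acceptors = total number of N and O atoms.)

1

N atoms: 1; O atoms: 0.
Lipinski HBA = 1 + 0 = 1.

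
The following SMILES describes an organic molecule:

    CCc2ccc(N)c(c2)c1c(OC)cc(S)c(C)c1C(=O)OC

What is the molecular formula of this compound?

Walk through each heavy atom and fill implicit hydrogens from standard valence (C 4, N 3, O 2, S 2, halogen 1); for lowercase aromatic atoms, an aromatic c carries 1 H when it has two neighbours and 0 H with three, and aromatic n carries 0 H:
  atom 1: C, bond orders sum to 1 (valence 4) → 3 H
  atom 2: C, bond orders sum to 2 (valence 4) → 2 H
  atom 3: aromatic c, 3 neighbours → 0 H
  atom 4: aromatic c, 2 neighbours → 1 H
  atom 5: aromatic c, 2 neighbours → 1 H
  atom 6: aromatic c, 3 neighbours → 0 H
  atom 7: N, bond orders sum to 1 (valence 3) → 2 H
  atom 8: aromatic c, 3 neighbours → 0 H
  atom 9: aromatic c, 2 neighbours → 1 H
  atom 10: aromatic c, 3 neighbours → 0 H
  atom 11: aromatic c, 3 neighbours → 0 H
  atom 12: O, bond orders sum to 2 (valence 2) → 0 H
  atom 13: C, bond orders sum to 1 (valence 4) → 3 H
  atom 14: aromatic c, 2 neighbours → 1 H
  atom 15: aromatic c, 3 neighbours → 0 H
  atom 16: S, bond orders sum to 1 (valence 2) → 1 H
  atom 17: aromatic c, 3 neighbours → 0 H
  atom 18: C, bond orders sum to 1 (valence 4) → 3 H
  atom 19: aromatic c, 3 neighbours → 0 H
  atom 20: C, bond orders sum to 4 (valence 4) → 0 H
  atom 21: O, bond orders sum to 2 (valence 2) → 0 H
  atom 22: O, bond orders sum to 2 (valence 2) → 0 H
  atom 23: C, bond orders sum to 1 (valence 4) → 3 H
Totals → C:18, H:21, N:1, O:3, S:1.
In Hill order: C18H21NO3S.

C18H21NO3S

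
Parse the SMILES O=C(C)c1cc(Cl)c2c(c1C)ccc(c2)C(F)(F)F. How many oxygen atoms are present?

Scan the SMILES for O atoms (remember two-letter symbols like Cl and Br are single atoms).
Oxygen count: 1.

1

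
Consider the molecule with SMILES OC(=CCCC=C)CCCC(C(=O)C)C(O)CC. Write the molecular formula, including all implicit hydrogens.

C15H26O3

Walk through each heavy atom and fill implicit hydrogens from standard valence (C 4, N 3, O 2, S 2, halogen 1):
  atom 1: O, bond orders sum to 1 (valence 2) → 1 H
  atom 2: C, bond orders sum to 4 (valence 4) → 0 H
  atom 3: C, bond orders sum to 3 (valence 4) → 1 H
  atom 4: C, bond orders sum to 2 (valence 4) → 2 H
  atom 5: C, bond orders sum to 2 (valence 4) → 2 H
  atom 6: C, bond orders sum to 3 (valence 4) → 1 H
  atom 7: C, bond orders sum to 2 (valence 4) → 2 H
  atom 8: C, bond orders sum to 2 (valence 4) → 2 H
  atom 9: C, bond orders sum to 2 (valence 4) → 2 H
  atom 10: C, bond orders sum to 2 (valence 4) → 2 H
  atom 11: C, bond orders sum to 3 (valence 4) → 1 H
  atom 12: C, bond orders sum to 4 (valence 4) → 0 H
  atom 13: O, bond orders sum to 2 (valence 2) → 0 H
  atom 14: C, bond orders sum to 1 (valence 4) → 3 H
  atom 15: C, bond orders sum to 3 (valence 4) → 1 H
  atom 16: O, bond orders sum to 1 (valence 2) → 1 H
  atom 17: C, bond orders sum to 2 (valence 4) → 2 H
  atom 18: C, bond orders sum to 1 (valence 4) → 3 H
Totals → C:15, H:26, O:3.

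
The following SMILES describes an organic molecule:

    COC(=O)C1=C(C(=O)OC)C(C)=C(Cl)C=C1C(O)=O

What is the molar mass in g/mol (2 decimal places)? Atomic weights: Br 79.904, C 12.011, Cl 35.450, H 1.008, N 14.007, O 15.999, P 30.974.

286.66 g/mol

First, the molecular formula is C12H11ClO6 (counting implicit H from valence).
  C: 12 × 12.011 = 144.132
  Cl: 1 × 35.450 = 35.450
  H: 11 × 1.008 = 11.088
  O: 6 × 15.999 = 95.994
Sum: 12×12.011 + 1×35.450 + 11×1.008 + 6×15.999 = 286.664 → 286.66 g/mol.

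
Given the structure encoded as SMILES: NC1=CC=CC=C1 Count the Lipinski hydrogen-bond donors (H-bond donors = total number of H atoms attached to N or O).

2

Donors: find every N or O and count the H atoms it carries.
  atom 1 (N): bond orders sum to 1 → 2 H
Lipinski HBD = 2.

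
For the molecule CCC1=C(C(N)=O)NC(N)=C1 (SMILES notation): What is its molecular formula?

C7H11N3O

Walk through each heavy atom and fill implicit hydrogens from standard valence (C 4, N 3, O 2, S 2, halogen 1):
  atom 1: C, bond orders sum to 1 (valence 4) → 3 H
  atom 2: C, bond orders sum to 2 (valence 4) → 2 H
  atom 3: C, bond orders sum to 4 (valence 4) → 0 H
  atom 4: C, bond orders sum to 4 (valence 4) → 0 H
  atom 5: C, bond orders sum to 4 (valence 4) → 0 H
  atom 6: N, bond orders sum to 1 (valence 3) → 2 H
  atom 7: O, bond orders sum to 2 (valence 2) → 0 H
  atom 8: N, bond orders sum to 2 (valence 3) → 1 H
  atom 9: C, bond orders sum to 4 (valence 4) → 0 H
  atom 10: N, bond orders sum to 1 (valence 3) → 2 H
  atom 11: C, bond orders sum to 3 (valence 4) → 1 H
Totals → C:7, H:11, N:3, O:1.
In Hill order: C7H11N3O.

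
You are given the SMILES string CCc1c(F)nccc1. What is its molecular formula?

Walk through each heavy atom and fill implicit hydrogens from standard valence (C 4, N 3, O 2, S 2, halogen 1); for lowercase aromatic atoms, an aromatic c carries 1 H when it has two neighbours and 0 H with three, and aromatic n carries 0 H:
  atom 1: C, bond orders sum to 1 (valence 4) → 3 H
  atom 2: C, bond orders sum to 2 (valence 4) → 2 H
  atom 3: aromatic c, 3 neighbours → 0 H
  atom 4: aromatic c, 3 neighbours → 0 H
  atom 5: F (halogen, monovalent) → 0 H
  atom 6: aromatic n, 2 neighbours → 0 H
  atom 7: aromatic c, 2 neighbours → 1 H
  atom 8: aromatic c, 2 neighbours → 1 H
  atom 9: aromatic c, 2 neighbours → 1 H
Totals → C:7, H:8, F:1, N:1.
In Hill order: C7H8FN.

C7H8FN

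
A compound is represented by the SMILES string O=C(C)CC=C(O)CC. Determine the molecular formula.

Walk through each heavy atom and fill implicit hydrogens from standard valence (C 4, N 3, O 2, S 2, halogen 1):
  atom 1: O, bond orders sum to 2 (valence 2) → 0 H
  atom 2: C, bond orders sum to 4 (valence 4) → 0 H
  atom 3: C, bond orders sum to 1 (valence 4) → 3 H
  atom 4: C, bond orders sum to 2 (valence 4) → 2 H
  atom 5: C, bond orders sum to 3 (valence 4) → 1 H
  atom 6: C, bond orders sum to 4 (valence 4) → 0 H
  atom 7: O, bond orders sum to 1 (valence 2) → 1 H
  atom 8: C, bond orders sum to 2 (valence 4) → 2 H
  atom 9: C, bond orders sum to 1 (valence 4) → 3 H
Totals → C:7, H:12, O:2.

C7H12O2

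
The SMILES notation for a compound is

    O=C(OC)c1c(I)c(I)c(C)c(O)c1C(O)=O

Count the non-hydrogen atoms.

Every atom symbol written in the SMILES (organic subset) is one heavy atom; implicit H are not written.
Heavy atoms by element → C:10, I:2, O:5.
Total: 17.

17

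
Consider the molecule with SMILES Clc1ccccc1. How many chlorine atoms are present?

Scan the SMILES for Cl atoms (remember two-letter symbols like Cl and Br are single atoms).
Chlorine count: 1.

1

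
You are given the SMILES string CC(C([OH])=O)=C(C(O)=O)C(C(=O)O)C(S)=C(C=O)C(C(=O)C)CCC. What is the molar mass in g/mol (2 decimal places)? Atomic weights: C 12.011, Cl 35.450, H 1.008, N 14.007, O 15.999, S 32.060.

First, the molecular formula is C16H20O8S (counting implicit H from valence).
  C: 16 × 12.011 = 192.176
  H: 20 × 1.008 = 20.160
  O: 8 × 15.999 = 127.992
  S: 1 × 32.060 = 32.060
Sum: 16×12.011 + 20×1.008 + 8×15.999 + 1×32.060 = 372.388 → 372.39 g/mol.

372.39 g/mol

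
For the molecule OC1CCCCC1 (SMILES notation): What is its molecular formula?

C6H12O

Walk through each heavy atom and fill implicit hydrogens from standard valence (C 4, N 3, O 2, S 2, halogen 1):
  atom 1: O, bond orders sum to 1 (valence 2) → 1 H
  atom 2: C, bond orders sum to 3 (valence 4) → 1 H
  atom 3: C, bond orders sum to 2 (valence 4) → 2 H
  atom 4: C, bond orders sum to 2 (valence 4) → 2 H
  atom 5: C, bond orders sum to 2 (valence 4) → 2 H
  atom 6: C, bond orders sum to 2 (valence 4) → 2 H
  atom 7: C, bond orders sum to 2 (valence 4) → 2 H
Totals → C:6, H:12, O:1.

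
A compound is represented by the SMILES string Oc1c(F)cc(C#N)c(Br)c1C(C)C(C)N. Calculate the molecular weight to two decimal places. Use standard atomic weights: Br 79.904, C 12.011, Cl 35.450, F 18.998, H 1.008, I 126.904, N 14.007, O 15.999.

287.13 g/mol

First, the molecular formula is C11H12BrFN2O (counting implicit H from valence).
  Br: 1 × 79.904 = 79.904
  C: 11 × 12.011 = 132.121
  F: 1 × 18.998 = 18.998
  H: 12 × 1.008 = 12.096
  N: 2 × 14.007 = 28.014
  O: 1 × 15.999 = 15.999
Sum: 1×79.904 + 11×12.011 + 1×18.998 + 12×1.008 + 2×14.007 + 1×15.999 = 287.132 → 287.13 g/mol.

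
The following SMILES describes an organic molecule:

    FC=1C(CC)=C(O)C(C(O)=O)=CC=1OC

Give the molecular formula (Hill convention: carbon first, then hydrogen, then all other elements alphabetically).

C10H11FO4

Walk through each heavy atom and fill implicit hydrogens from standard valence (C 4, N 3, O 2, S 2, halogen 1):
  atom 1: F (halogen, monovalent) → 0 H
  atom 2: C, bond orders sum to 4 (valence 4) → 0 H
  atom 3: C, bond orders sum to 4 (valence 4) → 0 H
  atom 4: C, bond orders sum to 2 (valence 4) → 2 H
  atom 5: C, bond orders sum to 1 (valence 4) → 3 H
  atom 6: C, bond orders sum to 4 (valence 4) → 0 H
  atom 7: O, bond orders sum to 1 (valence 2) → 1 H
  atom 8: C, bond orders sum to 4 (valence 4) → 0 H
  atom 9: C, bond orders sum to 4 (valence 4) → 0 H
  atom 10: O, bond orders sum to 1 (valence 2) → 1 H
  atom 11: O, bond orders sum to 2 (valence 2) → 0 H
  atom 12: C, bond orders sum to 3 (valence 4) → 1 H
  atom 13: C, bond orders sum to 4 (valence 4) → 0 H
  atom 14: O, bond orders sum to 2 (valence 2) → 0 H
  atom 15: C, bond orders sum to 1 (valence 4) → 3 H
Totals → C:10, H:11, F:1, O:4.
In Hill order: C10H11FO4.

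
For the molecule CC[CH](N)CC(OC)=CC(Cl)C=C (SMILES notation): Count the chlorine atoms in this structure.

Scan the SMILES for Cl atoms (remember two-letter symbols like Cl and Br are single atoms).
Chlorine count: 1.

1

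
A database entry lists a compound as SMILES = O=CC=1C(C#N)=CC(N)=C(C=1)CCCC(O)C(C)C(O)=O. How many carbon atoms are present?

Count every carbon token in the SMILES (each C, including those in ring-closure positions and inside branches).
Carbon count: 15.

15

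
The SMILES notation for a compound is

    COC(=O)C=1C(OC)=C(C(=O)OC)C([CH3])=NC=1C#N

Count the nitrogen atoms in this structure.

2

Scan the SMILES for N atoms (remember two-letter symbols like Cl and Br are single atoms).
Nitrogen count: 2.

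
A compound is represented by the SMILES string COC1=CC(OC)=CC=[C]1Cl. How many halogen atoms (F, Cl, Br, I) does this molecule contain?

1

Halogen atoms appear at heavy-atom position 11 (1×Cl).
Other groups present: 2 ether.
Halogen count: 1.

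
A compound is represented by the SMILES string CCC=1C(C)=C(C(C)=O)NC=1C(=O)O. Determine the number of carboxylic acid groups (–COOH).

1

The carboxylic acid motif appears at heavy-atom position 12 in the SMILES.
Other groups present: 1 ketone.
Carboxylic acid count: 1.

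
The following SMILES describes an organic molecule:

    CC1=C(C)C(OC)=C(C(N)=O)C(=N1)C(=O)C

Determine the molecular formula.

Walk through each heavy atom and fill implicit hydrogens from standard valence (C 4, N 3, O 2, S 2, halogen 1):
  atom 1: C, bond orders sum to 1 (valence 4) → 3 H
  atom 2: C, bond orders sum to 4 (valence 4) → 0 H
  atom 3: C, bond orders sum to 4 (valence 4) → 0 H
  atom 4: C, bond orders sum to 1 (valence 4) → 3 H
  atom 5: C, bond orders sum to 4 (valence 4) → 0 H
  atom 6: O, bond orders sum to 2 (valence 2) → 0 H
  atom 7: C, bond orders sum to 1 (valence 4) → 3 H
  atom 8: C, bond orders sum to 4 (valence 4) → 0 H
  atom 9: C, bond orders sum to 4 (valence 4) → 0 H
  atom 10: N, bond orders sum to 1 (valence 3) → 2 H
  atom 11: O, bond orders sum to 2 (valence 2) → 0 H
  atom 12: C, bond orders sum to 4 (valence 4) → 0 H
  atom 13: N, bond orders sum to 3 (valence 3) → 0 H
  atom 14: C, bond orders sum to 4 (valence 4) → 0 H
  atom 15: O, bond orders sum to 2 (valence 2) → 0 H
  atom 16: C, bond orders sum to 1 (valence 4) → 3 H
Totals → C:11, H:14, N:2, O:3.
In Hill order: C11H14N2O3.

C11H14N2O3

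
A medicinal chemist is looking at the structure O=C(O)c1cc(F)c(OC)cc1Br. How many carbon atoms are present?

8

Count every carbon token in the SMILES (each C, including those in ring-closure positions and inside branches).
Carbon count: 8.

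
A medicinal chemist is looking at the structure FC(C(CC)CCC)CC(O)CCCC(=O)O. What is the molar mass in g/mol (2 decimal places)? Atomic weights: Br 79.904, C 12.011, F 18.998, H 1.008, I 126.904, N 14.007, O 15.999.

First, the molecular formula is C13H25FO3 (counting implicit H from valence).
  C: 13 × 12.011 = 156.143
  F: 1 × 18.998 = 18.998
  H: 25 × 1.008 = 25.200
  O: 3 × 15.999 = 47.997
Sum: 13×12.011 + 1×18.998 + 25×1.008 + 3×15.999 = 248.338 → 248.34 g/mol.

248.34 g/mol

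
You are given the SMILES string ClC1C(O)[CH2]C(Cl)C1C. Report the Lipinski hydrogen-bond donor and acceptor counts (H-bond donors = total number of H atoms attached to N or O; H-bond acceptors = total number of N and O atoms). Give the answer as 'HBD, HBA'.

Donors: find every N or O and count the H atoms it carries.
  atom 4 (O): bond orders sum to 1 → 1 H
Lipinski HBD = 1.
Acceptors: N atoms = 0, O atoms = 1 → HBA = 1.

1, 1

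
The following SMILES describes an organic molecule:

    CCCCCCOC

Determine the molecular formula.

C7H16O

Walk through each heavy atom and fill implicit hydrogens from standard valence (C 4, N 3, O 2, S 2, halogen 1):
  atom 1: C, bond orders sum to 1 (valence 4) → 3 H
  atom 2: C, bond orders sum to 2 (valence 4) → 2 H
  atom 3: C, bond orders sum to 2 (valence 4) → 2 H
  atom 4: C, bond orders sum to 2 (valence 4) → 2 H
  atom 5: C, bond orders sum to 2 (valence 4) → 2 H
  atom 6: C, bond orders sum to 2 (valence 4) → 2 H
  atom 7: O, bond orders sum to 2 (valence 2) → 0 H
  atom 8: C, bond orders sum to 1 (valence 4) → 3 H
Totals → C:7, H:16, O:1.
In Hill order: C7H16O.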